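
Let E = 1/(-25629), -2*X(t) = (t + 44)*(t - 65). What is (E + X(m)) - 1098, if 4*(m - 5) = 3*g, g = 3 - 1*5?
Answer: 74349721/205032 ≈ 362.63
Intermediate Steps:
g = -2 (g = 3 - 5 = -2)
m = 7/2 (m = 5 + (3*(-2))/4 = 5 + (1/4)*(-6) = 5 - 3/2 = 7/2 ≈ 3.5000)
X(t) = -(-65 + t)*(44 + t)/2 (X(t) = -(t + 44)*(t - 65)/2 = -(44 + t)*(-65 + t)/2 = -(-65 + t)*(44 + t)/2)
E = -1/25629 ≈ -3.9018e-5
(E + X(m)) - 1098 = (-1/25629 + (1430 - (7/2)**2/2 + (21/2)*(7/2))) - 1098 = (-1/25629 + (1430 - 1/2*49/4 + 147/4)) - 1098 = (-1/25629 + (1430 - 49/8 + 147/4)) - 1098 = (-1/25629 + 11685/8) - 1098 = 299474857/205032 - 1098 = 74349721/205032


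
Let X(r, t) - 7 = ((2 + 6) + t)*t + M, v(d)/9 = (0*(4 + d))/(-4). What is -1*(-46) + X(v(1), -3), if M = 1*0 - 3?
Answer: 35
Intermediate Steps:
v(d) = 0 (v(d) = 9*((0*(4 + d))/(-4)) = 9*(0*(-¼)) = 9*0 = 0)
M = -3 (M = 0 - 3 = -3)
X(r, t) = 4 + t*(8 + t) (X(r, t) = 7 + (((2 + 6) + t)*t - 3) = 7 + ((8 + t)*t - 3) = 7 + (t*(8 + t) - 3) = 7 + (-3 + t*(8 + t)) = 4 + t*(8 + t))
-1*(-46) + X(v(1), -3) = -1*(-46) + (4 + (-3)² + 8*(-3)) = 46 + (4 + 9 - 24) = 46 - 11 = 35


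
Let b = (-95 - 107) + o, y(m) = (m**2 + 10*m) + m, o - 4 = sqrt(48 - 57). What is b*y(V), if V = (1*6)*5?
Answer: -243540 + 3690*I ≈ -2.4354e+5 + 3690.0*I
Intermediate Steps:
o = 4 + 3*I (o = 4 + sqrt(48 - 57) = 4 + sqrt(-9) = 4 + 3*I ≈ 4.0 + 3.0*I)
V = 30 (V = 6*5 = 30)
y(m) = m**2 + 11*m
b = -198 + 3*I (b = (-95 - 107) + (4 + 3*I) = -202 + (4 + 3*I) = -198 + 3*I ≈ -198.0 + 3.0*I)
b*y(V) = (-198 + 3*I)*(30*(11 + 30)) = (-198 + 3*I)*(30*41) = (-198 + 3*I)*1230 = -243540 + 3690*I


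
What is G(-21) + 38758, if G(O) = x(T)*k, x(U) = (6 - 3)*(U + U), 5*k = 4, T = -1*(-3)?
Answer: 193862/5 ≈ 38772.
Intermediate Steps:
T = 3
k = ⅘ (k = (⅕)*4 = ⅘ ≈ 0.80000)
x(U) = 6*U (x(U) = 3*(2*U) = 6*U)
G(O) = 72/5 (G(O) = (6*3)*(⅘) = 18*(⅘) = 72/5)
G(-21) + 38758 = 72/5 + 38758 = 193862/5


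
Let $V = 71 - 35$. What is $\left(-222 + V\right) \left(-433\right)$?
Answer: $80538$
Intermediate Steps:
$V = 36$ ($V = 71 - 35 = 36$)
$\left(-222 + V\right) \left(-433\right) = \left(-222 + 36\right) \left(-433\right) = \left(-186\right) \left(-433\right) = 80538$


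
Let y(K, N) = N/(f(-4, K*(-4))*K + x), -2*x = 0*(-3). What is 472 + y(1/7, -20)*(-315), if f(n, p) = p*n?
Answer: 79063/4 ≈ 19766.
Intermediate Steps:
f(n, p) = n*p
x = 0 (x = -0*(-3) = -½*0 = 0)
y(K, N) = N/(16*K²) (y(K, N) = N/((-4*K*(-4))*K + 0) = N/((-(-16)*K)*K + 0) = N/((16*K)*K + 0) = N/(16*K² + 0) = N/((16*K²)) = N*(1/(16*K²)) = N/(16*K²))
472 + y(1/7, -20)*(-315) = 472 + ((1/16)*(-20)/(1/7)²)*(-315) = 472 + ((1/16)*(-20)/(⅐)²)*(-315) = 472 + ((1/16)*(-20)*49)*(-315) = 472 - 245/4*(-315) = 472 + 77175/4 = 79063/4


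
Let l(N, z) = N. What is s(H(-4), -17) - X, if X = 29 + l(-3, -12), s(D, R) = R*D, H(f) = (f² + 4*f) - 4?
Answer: 42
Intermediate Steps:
H(f) = -4 + f² + 4*f
s(D, R) = D*R
X = 26 (X = 29 - 3 = 26)
s(H(-4), -17) - X = (-4 + (-4)² + 4*(-4))*(-17) - 1*26 = (-4 + 16 - 16)*(-17) - 26 = -4*(-17) - 26 = 68 - 26 = 42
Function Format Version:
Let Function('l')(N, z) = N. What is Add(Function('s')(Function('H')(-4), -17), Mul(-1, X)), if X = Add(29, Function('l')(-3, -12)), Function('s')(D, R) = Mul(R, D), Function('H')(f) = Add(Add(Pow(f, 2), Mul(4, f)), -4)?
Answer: 42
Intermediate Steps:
Function('H')(f) = Add(-4, Pow(f, 2), Mul(4, f))
Function('s')(D, R) = Mul(D, R)
X = 26 (X = Add(29, -3) = 26)
Add(Function('s')(Function('H')(-4), -17), Mul(-1, X)) = Add(Mul(Add(-4, Pow(-4, 2), Mul(4, -4)), -17), Mul(-1, 26)) = Add(Mul(Add(-4, 16, -16), -17), -26) = Add(Mul(-4, -17), -26) = Add(68, -26) = 42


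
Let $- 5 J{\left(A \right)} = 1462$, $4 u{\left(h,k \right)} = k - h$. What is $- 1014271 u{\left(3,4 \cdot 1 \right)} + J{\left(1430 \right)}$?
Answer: $- \frac{5077203}{20} \approx -2.5386 \cdot 10^{5}$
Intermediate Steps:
$u{\left(h,k \right)} = - \frac{h}{4} + \frac{k}{4}$ ($u{\left(h,k \right)} = \frac{k - h}{4} = - \frac{h}{4} + \frac{k}{4}$)
$J{\left(A \right)} = - \frac{1462}{5}$ ($J{\left(A \right)} = \left(- \frac{1}{5}\right) 1462 = - \frac{1462}{5}$)
$- 1014271 u{\left(3,4 \cdot 1 \right)} + J{\left(1430 \right)} = - 1014271 \left(\left(- \frac{1}{4}\right) 3 + \frac{4 \cdot 1}{4}\right) - \frac{1462}{5} = - 1014271 \left(- \frac{3}{4} + \frac{1}{4} \cdot 4\right) - \frac{1462}{5} = - 1014271 \left(- \frac{3}{4} + 1\right) - \frac{1462}{5} = \left(-1014271\right) \frac{1}{4} - \frac{1462}{5} = - \frac{1014271}{4} - \frac{1462}{5} = - \frac{5077203}{20}$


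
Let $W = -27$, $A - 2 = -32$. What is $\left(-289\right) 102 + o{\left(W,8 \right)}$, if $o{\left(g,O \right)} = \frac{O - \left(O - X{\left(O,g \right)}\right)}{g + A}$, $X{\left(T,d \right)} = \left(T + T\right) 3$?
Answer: $- \frac{560098}{19} \approx -29479.0$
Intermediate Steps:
$A = -30$ ($A = 2 - 32 = -30$)
$X{\left(T,d \right)} = 6 T$ ($X{\left(T,d \right)} = 2 T 3 = 6 T$)
$o{\left(g,O \right)} = \frac{6 O}{-30 + g}$ ($o{\left(g,O \right)} = \frac{O + \left(6 O - O\right)}{g - 30} = \frac{O + 5 O}{-30 + g} = \frac{6 O}{-30 + g}$)
$\left(-289\right) 102 + o{\left(W,8 \right)} = \left(-289\right) 102 + 6 \cdot 8 \frac{1}{-30 - 27} = -29478 + 6 \cdot 8 \frac{1}{-57} = -29478 + 6 \cdot 8 \left(- \frac{1}{57}\right) = -29478 - \frac{16}{19} = - \frac{560098}{19}$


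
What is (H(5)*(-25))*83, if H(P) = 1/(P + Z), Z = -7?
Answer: 2075/2 ≈ 1037.5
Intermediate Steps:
H(P) = 1/(-7 + P) (H(P) = 1/(P - 7) = 1/(-7 + P))
(H(5)*(-25))*83 = (-25/(-7 + 5))*83 = (-25/(-2))*83 = -1/2*(-25)*83 = (25/2)*83 = 2075/2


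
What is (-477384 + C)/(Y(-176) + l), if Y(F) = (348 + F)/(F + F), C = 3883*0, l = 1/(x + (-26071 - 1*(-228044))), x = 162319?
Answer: 3825957786816/3916117 ≈ 9.7698e+5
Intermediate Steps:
l = 1/364292 (l = 1/(162319 + (-26071 - 1*(-228044))) = 1/(162319 + (-26071 + 228044)) = 1/(162319 + 201973) = 1/364292 ≈ 2.7451e-6)
C = 0
Y(F) = (348 + F)/(2*F) (Y(F) = (348 + F)/((2*F)) = (348 + F)*(1/(2*F)) = (348 + F)/(2*F))
(-477384 + C)/(Y(-176) + l) = (-477384 + 0)/((1/2)*(348 - 176)/(-176) + 1/364292) = -477384/((1/2)*(-1/176)*172 + 1/364292) = -477384/(-43/88 + 1/364292) = -477384/(-3916117/8014424) = -477384*(-8014424/3916117) = 3825957786816/3916117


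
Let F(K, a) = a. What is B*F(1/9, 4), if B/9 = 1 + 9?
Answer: 360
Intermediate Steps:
B = 90 (B = 9*(1 + 9) = 9*10 = 90)
B*F(1/9, 4) = 90*4 = 360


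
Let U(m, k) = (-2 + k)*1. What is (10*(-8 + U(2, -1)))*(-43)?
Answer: 4730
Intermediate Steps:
U(m, k) = -2 + k
(10*(-8 + U(2, -1)))*(-43) = (10*(-8 + (-2 - 1)))*(-43) = (10*(-8 - 3))*(-43) = (10*(-11))*(-43) = -110*(-43) = 4730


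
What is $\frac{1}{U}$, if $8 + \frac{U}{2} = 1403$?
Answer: $\frac{1}{2790} \approx 0.00035842$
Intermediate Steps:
$U = 2790$ ($U = -16 + 2 \cdot 1403 = -16 + 2806 = 2790$)
$\frac{1}{U} = \frac{1}{2790}$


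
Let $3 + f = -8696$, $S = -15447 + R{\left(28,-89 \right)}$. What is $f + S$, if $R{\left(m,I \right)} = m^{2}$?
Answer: $-23362$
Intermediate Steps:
$S = -14663$ ($S = -15447 + 28^{2} = -15447 + 784 = -14663$)
$f = -8699$ ($f = -3 - 8696 = -8699$)
$f + S = -8699 - 14663 = -23362$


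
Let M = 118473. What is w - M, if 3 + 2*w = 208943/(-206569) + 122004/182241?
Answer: -495557711717356/4182815681 ≈ -1.1847e+5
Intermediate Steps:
w = -6989542243/4182815681 (w = -3/2 + (208943/(-206569) + 122004/182241)/2 = -3/2 + (208943*(-1/206569) + 122004*(1/182241))/2 = -3/2 + (-208943/206569 + 13556/20249)/2 = -3/2 + (½)*(-1430637443/4182815681) = -3/2 - 1430637443/8365631362 = -6989542243/4182815681 ≈ -1.6710)
w - M = -6989542243/4182815681 - 1*118473 = -6989542243/4182815681 - 118473 = -495557711717356/4182815681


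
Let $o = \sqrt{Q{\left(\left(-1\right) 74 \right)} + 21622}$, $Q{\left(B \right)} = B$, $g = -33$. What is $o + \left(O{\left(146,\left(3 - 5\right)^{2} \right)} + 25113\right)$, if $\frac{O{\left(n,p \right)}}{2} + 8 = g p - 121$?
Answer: $24591 + 2 \sqrt{5387} \approx 24738.0$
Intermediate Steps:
$O{\left(n,p \right)} = -258 - 66 p$ ($O{\left(n,p \right)} = -16 + 2 \left(- 33 p - 121\right) = -16 + 2 \left(-121 - 33 p\right) = -16 - \left(242 + 66 p\right) = -258 - 66 p$)
$o = 2 \sqrt{5387}$ ($o = \sqrt{\left(-1\right) 74 + 21622} = \sqrt{-74 + 21622} = \sqrt{21548} = 2 \sqrt{5387} \approx 146.79$)
$o + \left(O{\left(146,\left(3 - 5\right)^{2} \right)} + 25113\right) = 2 \sqrt{5387} + \left(\left(-258 - 66 \left(3 - 5\right)^{2}\right) + 25113\right) = 2 \sqrt{5387} + \left(\left(-258 - 66 \left(-2\right)^{2}\right) + 25113\right) = 2 \sqrt{5387} + \left(\left(-258 - 264\right) + 25113\right) = 2 \sqrt{5387} + \left(-522 + 25113\right) = 2 \sqrt{5387} + 24591 = 24591 + 2 \sqrt{5387}$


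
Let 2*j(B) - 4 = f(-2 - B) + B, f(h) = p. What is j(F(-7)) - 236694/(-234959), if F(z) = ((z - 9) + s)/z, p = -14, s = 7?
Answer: -11018783/3289426 ≈ -3.3498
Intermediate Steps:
f(h) = -14
F(z) = (-2 + z)/z (F(z) = ((z - 9) + 7)/z = ((-9 + z) + 7)/z = (-2 + z)/z)
j(B) = -5 + B/2 (j(B) = 2 + (-14 + B)/2 = 2 + (-7 + B/2) = -5 + B/2)
j(F(-7)) - 236694/(-234959) = (-5 + ((-2 - 7)/(-7))/2) - 236694/(-234959) = (-5 + (-⅐*(-9))/2) - 236694*(-1/234959) = (-5 + (½)*(9/7)) + 236694/234959 = (-5 + 9/14) + 236694/234959 = -61/14 + 236694/234959 = -11018783/3289426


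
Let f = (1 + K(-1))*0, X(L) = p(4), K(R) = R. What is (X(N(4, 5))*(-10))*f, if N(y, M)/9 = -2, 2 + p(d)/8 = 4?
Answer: 0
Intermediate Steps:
p(d) = 16 (p(d) = -16 + 8*4 = -16 + 32 = 16)
N(y, M) = -18 (N(y, M) = 9*(-2) = -18)
X(L) = 16
f = 0 (f = (1 - 1)*0 = 0*0 = 0)
(X(N(4, 5))*(-10))*f = (16*(-10))*0 = -160*0 = 0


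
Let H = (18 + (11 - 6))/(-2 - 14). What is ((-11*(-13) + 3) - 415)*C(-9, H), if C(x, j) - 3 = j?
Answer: -6725/16 ≈ -420.31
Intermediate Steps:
H = -23/16 (H = (18 + 5)/(-16) = 23*(-1/16) = -23/16 ≈ -1.4375)
C(x, j) = 3 + j
((-11*(-13) + 3) - 415)*C(-9, H) = ((-11*(-13) + 3) - 415)*(3 - 23/16) = ((143 + 3) - 415)*(25/16) = (146 - 415)*(25/16) = -269*25/16 = -6725/16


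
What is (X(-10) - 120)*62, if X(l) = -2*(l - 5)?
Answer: -5580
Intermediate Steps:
X(l) = 10 - 2*l (X(l) = -2*(-5 + l) = 10 - 2*l)
(X(-10) - 120)*62 = ((10 - 2*(-10)) - 120)*62 = ((10 + 20) - 120)*62 = (30 - 120)*62 = -90*62 = -5580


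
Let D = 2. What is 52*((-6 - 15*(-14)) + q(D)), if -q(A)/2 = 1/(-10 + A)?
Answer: 10621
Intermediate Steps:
q(A) = -2/(-10 + A)
52*((-6 - 15*(-14)) + q(D)) = 52*((-6 - 15*(-14)) - 2/(-10 + 2)) = 52*((-6 + 210) - 2/(-8)) = 52*(204 - 2*(-⅛)) = 52*(204 + ¼) = 52*(817/4) = 10621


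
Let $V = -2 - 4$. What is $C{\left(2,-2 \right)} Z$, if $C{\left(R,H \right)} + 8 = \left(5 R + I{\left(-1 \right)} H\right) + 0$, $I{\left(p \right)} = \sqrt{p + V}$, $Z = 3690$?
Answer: $7380 - 7380 i \sqrt{7} \approx 7380.0 - 19526.0 i$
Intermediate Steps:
$V = -6$ ($V = -2 - 4 = -6$)
$I{\left(p \right)} = \sqrt{-6 + p}$ ($I{\left(p \right)} = \sqrt{p - 6} = \sqrt{-6 + p}$)
$C{\left(R,H \right)} = -8 + 5 R + i H \sqrt{7}$ ($C{\left(R,H \right)} = -8 + \left(\left(5 R + \sqrt{-6 - 1} H\right) + 0\right) = -8 + \left(\left(5 R + \sqrt{-7} H\right) + 0\right) = -8 + \left(\left(5 R + i \sqrt{7} H\right) + 0\right) = -8 + \left(\left(5 R + i H \sqrt{7}\right) + 0\right) = -8 + \left(5 R + i H \sqrt{7}\right) = -8 + 5 R + i H \sqrt{7}$)
$C{\left(2,-2 \right)} Z = \left(-8 + 5 \cdot 2 + i \left(-2\right) \sqrt{7}\right) 3690 = \left(-8 + 10 - 2 i \sqrt{7}\right) 3690 = \left(2 - 2 i \sqrt{7}\right) 3690 = 7380 - 7380 i \sqrt{7}$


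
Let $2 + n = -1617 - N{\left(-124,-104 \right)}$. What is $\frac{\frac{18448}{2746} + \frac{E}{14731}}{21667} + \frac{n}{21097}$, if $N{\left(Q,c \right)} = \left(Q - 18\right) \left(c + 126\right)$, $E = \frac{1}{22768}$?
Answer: $\frac{15081567401705157845}{210497593759796605616} \approx 0.071647$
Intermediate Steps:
$E = \frac{1}{22768} \approx 4.3921 \cdot 10^{-5}$
$N{\left(Q,c \right)} = \left(-18 + Q\right) \left(126 + c\right)$
$n = 1505$ ($n = -2 - \left(-651 - 15624 + 14768\right) = -2 - -1507 = -2 + \left(-1617 + 3124\right) = -2 + 1507 = 1505$)
$\frac{\frac{18448}{2746} + \frac{E}{14731}}{21667} + \frac{n}{21097} = \frac{\frac{18448}{2746} + \frac{1}{22768 \cdot 14731}}{21667} + \frac{1505}{21097} = \left(18448 \cdot \frac{1}{2746} + \frac{1}{22768} \cdot \frac{1}{14731}\right) \frac{1}{21667} + 1505 \cdot \frac{1}{21097} = \left(\frac{9224}{1373} + \frac{1}{335395408}\right) \frac{1}{21667} + \frac{1505}{21097} = \frac{3093687244765}{460497895184} \cdot \frac{1}{21667} + \frac{1505}{21097} = \frac{3093687244765}{9977607894951728} + \frac{1505}{21097} = \frac{15081567401705157845}{210497593759796605616}$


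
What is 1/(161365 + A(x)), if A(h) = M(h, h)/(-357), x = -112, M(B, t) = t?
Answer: 51/8229631 ≈ 6.1971e-6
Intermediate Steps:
A(h) = -h/357 (A(h) = h/(-357) = h*(-1/357) = -h/357)
1/(161365 + A(x)) = 1/(161365 - 1/357*(-112)) = 1/(161365 + 16/51) = 1/(8229631/51) = 51/8229631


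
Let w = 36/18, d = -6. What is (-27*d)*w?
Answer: 324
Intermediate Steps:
w = 2 (w = 36*(1/18) = 2)
(-27*d)*w = -27*(-6)*2 = 162*2 = 324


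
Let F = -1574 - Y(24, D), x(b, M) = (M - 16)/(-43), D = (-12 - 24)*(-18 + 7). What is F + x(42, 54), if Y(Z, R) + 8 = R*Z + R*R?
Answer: -7219136/43 ≈ -1.6789e+5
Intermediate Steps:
D = 396 (D = -36*(-11) = 396)
Y(Z, R) = -8 + R**2 + R*Z (Y(Z, R) = -8 + (R*Z + R*R) = -8 + (R*Z + R**2) = -8 + (R**2 + R*Z) = -8 + R**2 + R*Z)
x(b, M) = 16/43 - M/43 (x(b, M) = (-16 + M)*(-1/43) = 16/43 - M/43)
F = -167886 (F = -1574 - (-8 + 396**2 + 396*24) = -1574 - (-8 + 156816 + 9504) = -1574 - 1*166312 = -1574 - 166312 = -167886)
F + x(42, 54) = -167886 + (16/43 - 1/43*54) = -167886 + (16/43 - 54/43) = -167886 - 38/43 = -7219136/43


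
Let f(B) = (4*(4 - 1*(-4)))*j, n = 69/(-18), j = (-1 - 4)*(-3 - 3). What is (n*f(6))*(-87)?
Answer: 320160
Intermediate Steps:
j = 30 (j = -5*(-6) = 30)
n = -23/6 (n = 69*(-1/18) = -23/6 ≈ -3.8333)
f(B) = 960 (f(B) = (4*(4 - 1*(-4)))*30 = (4*(4 + 4))*30 = (4*8)*30 = 32*30 = 960)
(n*f(6))*(-87) = -23/6*960*(-87) = -3680*(-87) = 320160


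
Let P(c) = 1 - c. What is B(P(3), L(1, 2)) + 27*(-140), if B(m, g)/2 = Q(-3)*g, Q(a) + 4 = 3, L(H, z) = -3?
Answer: -3774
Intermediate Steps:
Q(a) = -1 (Q(a) = -4 + 3 = -1)
B(m, g) = -2*g (B(m, g) = 2*(-g) = -2*g)
B(P(3), L(1, 2)) + 27*(-140) = -2*(-3) + 27*(-140) = 6 - 3780 = -3774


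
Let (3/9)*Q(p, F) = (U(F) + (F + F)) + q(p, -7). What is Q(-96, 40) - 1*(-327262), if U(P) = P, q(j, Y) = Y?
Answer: 327601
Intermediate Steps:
Q(p, F) = -21 + 9*F (Q(p, F) = 3*((F + (F + F)) - 7) = 3*((F + 2*F) - 7) = 3*(3*F - 7) = 3*(-7 + 3*F) = -21 + 9*F)
Q(-96, 40) - 1*(-327262) = (-21 + 9*40) - 1*(-327262) = (-21 + 360) + 327262 = 339 + 327262 = 327601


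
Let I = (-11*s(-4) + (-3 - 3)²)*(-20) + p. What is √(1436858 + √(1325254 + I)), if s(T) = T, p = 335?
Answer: √(1436858 + √1323989) ≈ 1199.2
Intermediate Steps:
I = -1265 (I = (-11*(-4) + (-3 - 3)²)*(-20) + 335 = (44 + (-6)²)*(-20) + 335 = (44 + 36)*(-20) + 335 = 80*(-20) + 335 = -1600 + 335 = -1265)
√(1436858 + √(1325254 + I)) = √(1436858 + √(1325254 - 1265)) = √(1436858 + √1323989)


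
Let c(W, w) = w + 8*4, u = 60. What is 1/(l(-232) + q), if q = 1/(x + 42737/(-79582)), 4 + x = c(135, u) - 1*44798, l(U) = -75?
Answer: -3558153957/266861626357 ≈ -0.013333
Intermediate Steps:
c(W, w) = 32 + w (c(W, w) = w + 32 = 32 + w)
x = -44710 (x = -4 + ((32 + 60) - 1*44798) = -4 + (92 - 44798) = -4 - 44706 = -44710)
q = -79582/3558153957 (q = 1/(-44710 + 42737/(-79582)) = 1/(-44710 + 42737*(-1/79582)) = 1/(-44710 - 42737/79582) = 1/(-3558153957/79582) = -79582/3558153957 ≈ -2.2366e-5)
1/(l(-232) + q) = 1/(-75 - 79582/3558153957) = 1/(-266861626357/3558153957) = -3558153957/266861626357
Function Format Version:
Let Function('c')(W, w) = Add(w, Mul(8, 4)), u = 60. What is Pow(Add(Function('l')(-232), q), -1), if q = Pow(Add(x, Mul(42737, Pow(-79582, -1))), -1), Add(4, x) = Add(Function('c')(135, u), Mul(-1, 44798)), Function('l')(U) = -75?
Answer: Rational(-3558153957, 266861626357) ≈ -0.013333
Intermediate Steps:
Function('c')(W, w) = Add(32, w) (Function('c')(W, w) = Add(w, 32) = Add(32, w))
x = -44710 (x = Add(-4, Add(Add(32, 60), Mul(-1, 44798))) = Add(-4, Add(92, -44798)) = Add(-4, -44706) = -44710)
q = Rational(-79582, 3558153957) (q = Pow(Add(-44710, Mul(42737, Pow(-79582, -1))), -1) = Pow(Add(-44710, Mul(42737, Rational(-1, 79582))), -1) = Pow(Add(-44710, Rational(-42737, 79582)), -1) = Pow(Rational(-3558153957, 79582), -1) = Rational(-79582, 3558153957) ≈ -2.2366e-5)
Pow(Add(Function('l')(-232), q), -1) = Pow(Add(-75, Rational(-79582, 3558153957)), -1) = Pow(Rational(-266861626357, 3558153957), -1) = Rational(-3558153957, 266861626357)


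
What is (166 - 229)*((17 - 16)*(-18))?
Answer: 1134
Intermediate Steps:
(166 - 229)*((17 - 16)*(-18)) = -63*(-18) = 1134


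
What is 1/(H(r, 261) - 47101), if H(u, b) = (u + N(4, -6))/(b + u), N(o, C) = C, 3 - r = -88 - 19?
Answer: -371/17474367 ≈ -2.1231e-5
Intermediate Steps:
r = 110 (r = 3 - (-88 - 19) = 3 - 1*(-107) = 3 + 107 = 110)
H(u, b) = (-6 + u)/(b + u) (H(u, b) = (u - 6)/(b + u) = (-6 + u)/(b + u))
1/(H(r, 261) - 47101) = 1/((-6 + 110)/(261 + 110) - 47101) = 1/(104/371 - 47101) = 1/(-17474367/371) = -371/17474367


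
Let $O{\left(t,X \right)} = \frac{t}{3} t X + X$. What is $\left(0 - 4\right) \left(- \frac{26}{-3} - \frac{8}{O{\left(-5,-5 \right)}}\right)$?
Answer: $- \frac{3712}{105} \approx -35.352$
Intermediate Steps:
$O{\left(t,X \right)} = X + \frac{X t^{2}}{3}$ ($O{\left(t,X \right)} = t \frac{1}{3} t X + X = \frac{t}{3} t X + X = \frac{t^{2}}{3} X + X = \frac{X t^{2}}{3} + X = X + \frac{X t^{2}}{3}$)
$\left(0 - 4\right) \left(- \frac{26}{-3} - \frac{8}{O{\left(-5,-5 \right)}}\right) = \left(0 - 4\right) \left(- \frac{26}{-3} - \frac{8}{\frac{1}{3} \left(-5\right) \left(3 + \left(-5\right)^{2}\right)}\right) = - 4 \left(\left(-26\right) \left(- \frac{1}{3}\right) - \frac{8}{\frac{1}{3} \left(-5\right) \left(3 + 25\right)}\right) = - 4 \left(\frac{26}{3} - \frac{8}{\frac{1}{3} \left(-5\right) 28}\right) = - 4 \left(\frac{26}{3} - \frac{8}{- \frac{140}{3}}\right) = - 4 \left(\frac{26}{3} - - \frac{6}{35}\right) = - 4 \left(\frac{26}{3} + \frac{6}{35}\right) = \left(-4\right) \frac{928}{105} = - \frac{3712}{105}$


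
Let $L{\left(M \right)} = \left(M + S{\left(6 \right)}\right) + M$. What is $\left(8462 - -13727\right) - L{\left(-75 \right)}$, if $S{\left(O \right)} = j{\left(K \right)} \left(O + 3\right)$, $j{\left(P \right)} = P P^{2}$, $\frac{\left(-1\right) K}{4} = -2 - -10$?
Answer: $317251$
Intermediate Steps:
$K = -32$ ($K = - 4 \left(-2 - -10\right) = - 4 \left(-2 + 10\right) = \left(-4\right) 8 = -32$)
$j{\left(P \right)} = P^{3}$
$S{\left(O \right)} = -98304 - 32768 O$ ($S{\left(O \right)} = \left(-32\right)^{3} \left(O + 3\right) = - 32768 \left(3 + O\right) = -98304 - 32768 O$)
$L{\left(M \right)} = -294912 + 2 M$ ($L{\left(M \right)} = \left(M - 294912\right) + M = \left(-294912 + M\right) + M = -294912 + 2 M$)
$\left(8462 - -13727\right) - L{\left(-75 \right)} = \left(8462 - -13727\right) - \left(-294912 + 2 \left(-75\right)\right) = \left(8462 + 13727\right) - \left(-294912 - 150\right) = 22189 - -295062 = 22189 + 295062 = 317251$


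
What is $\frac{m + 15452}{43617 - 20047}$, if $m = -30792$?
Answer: $- \frac{1534}{2357} \approx -0.65083$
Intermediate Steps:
$\frac{m + 15452}{43617 - 20047} = \frac{-30792 + 15452}{43617 - 20047} = - \frac{15340}{23570} = \left(-15340\right) \frac{1}{23570} = - \frac{1534}{2357}$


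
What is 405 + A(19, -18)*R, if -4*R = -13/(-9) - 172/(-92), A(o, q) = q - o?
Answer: 180361/414 ≈ 435.65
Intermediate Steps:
R = -343/414 (R = -(-13/(-9) - 172/(-92))/4 = -(-13*(-⅑) - 172*(-1/92))/4 = -(13/9 + 43/23)/4 = -¼*686/207 = -343/414 ≈ -0.82850)
405 + A(19, -18)*R = 405 + (-18 - 1*19)*(-343/414) = 405 + (-18 - 19)*(-343/414) = 405 - 37*(-343/414) = 405 + 12691/414 = 180361/414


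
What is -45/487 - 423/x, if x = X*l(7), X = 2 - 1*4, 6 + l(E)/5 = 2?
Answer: -207801/19480 ≈ -10.667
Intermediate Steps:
l(E) = -20 (l(E) = -30 + 5*2 = -30 + 10 = -20)
X = -2 (X = 2 - 4 = -2)
x = 40 (x = -2*(-20) = 40)
-45/487 - 423/x = -45/487 - 423/40 = -207801/19480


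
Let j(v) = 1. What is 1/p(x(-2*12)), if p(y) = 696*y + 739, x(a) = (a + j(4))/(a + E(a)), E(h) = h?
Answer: 2/2145 ≈ 0.00093240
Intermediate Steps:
x(a) = (1 + a)/(2*a) (x(a) = (a + 1)/(a + a) = (1 + a)/((2*a)) = (1 + a)*(1/(2*a)) = (1 + a)/(2*a))
p(y) = 739 + 696*y
1/p(x(-2*12)) = 1/(739 + 696*((1 - 2*12)/(2*((-2*12))))) = 1/(739 + 696*((1/2)*(1 - 24)/(-24))) = 1/(739 + 696*((1/2)*(-1/24)*(-23))) = 1/(739 + 696*(23/48)) = 1/(739 + 667/2) = 1/(2145/2) = 2/2145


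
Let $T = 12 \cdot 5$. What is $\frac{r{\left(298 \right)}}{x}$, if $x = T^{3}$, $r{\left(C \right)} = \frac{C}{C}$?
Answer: $\frac{1}{216000} \approx 4.6296 \cdot 10^{-6}$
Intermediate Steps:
$r{\left(C \right)} = 1$
$T = 60$
$x = 216000$ ($x = 60^{3} = 216000$)
$\frac{r{\left(298 \right)}}{x} = 1 \cdot \frac{1}{216000} = \frac{1}{216000}$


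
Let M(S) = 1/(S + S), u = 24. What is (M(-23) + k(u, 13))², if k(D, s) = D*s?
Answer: 205951201/2116 ≈ 97330.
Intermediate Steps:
M(S) = 1/(2*S)
(M(-23) + k(u, 13))² = ((½)/(-23) + 24*13)² = ((½)*(-1/23) + 312)² = (-1/46 + 312)² = (14351/46)² = 205951201/2116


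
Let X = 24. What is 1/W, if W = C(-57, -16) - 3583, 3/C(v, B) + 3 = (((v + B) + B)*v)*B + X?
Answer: -27049/96916568 ≈ -0.00027910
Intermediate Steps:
C(v, B) = 3/(21 + B*v*(v + 2*B)) (C(v, B) = 3/(-3 + ((((v + B) + B)*v)*B + 24)) = 3/(-3 + ((((B + v) + B)*v)*B + 24)) = 3/(-3 + (((v + 2*B)*v)*B + 24)) = 3/(-3 + ((v*(v + 2*B))*B + 24)) = 3/(-3 + (B*v*(v + 2*B) + 24)) = 3/(-3 + (24 + B*v*(v + 2*B))) = 3/(21 + B*v*(v + 2*B)))
W = -96916568/27049 (W = 3/(21 - 16*(-57)² + 2*(-57)*(-16)²) - 3583 = 3/(21 - 16*3249 + 2*(-57)*256) - 3583 = 3/(21 - 51984 - 29184) - 3583 = 3/(-81147) - 3583 = 3*(-1/81147) - 3583 = -1/27049 - 3583 = -96916568/27049 ≈ -3583.0)
1/W = 1/(-96916568/27049) = -27049/96916568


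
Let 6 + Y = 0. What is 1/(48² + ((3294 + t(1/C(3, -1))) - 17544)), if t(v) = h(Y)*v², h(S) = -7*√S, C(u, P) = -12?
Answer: -41285376/493195101745 + 168*I*√6/493195101745 ≈ -8.371e-5 + 8.3438e-10*I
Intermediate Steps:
Y = -6 (Y = -6 + 0 = -6)
t(v) = -7*I*√6*v² (t(v) = (-7*I*√6)*v² = -7*I*√6*v²)
1/(48² + ((3294 + t(1/C(3, -1))) - 17544)) = 1/(48² + ((3294 - 7*I*√6*(1/(-12))²) - 17544)) = 1/(2304 + ((3294 - 7*I*√6*(-1/12)²) - 17544)) = 1/(2304 + ((3294 - 7*I*√6*1/144) - 17544)) = 1/(2304 + ((3294 - 7*I*√6/144) - 17544)) = 1/(2304 + (-14250 - 7*I*√6/144)) = 1/(-11946 - 7*I*√6/144)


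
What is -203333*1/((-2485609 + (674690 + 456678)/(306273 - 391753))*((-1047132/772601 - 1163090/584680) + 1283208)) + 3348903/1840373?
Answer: 2577814549796597008266599183478071/1416625124779753430957004339765351 ≈ 1.8197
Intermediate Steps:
-203333*1/((-2485609 + (674690 + 456678)/(306273 - 391753))*((-1047132/772601 - 1163090/584680) + 1283208)) + 3348903/1840373 = -203333*1/((-2485609 + 1131368/(-85480))*((-1047132*1/772601 - 1163090*1/584680) + 1283208)) + 3348903*(1/1840373) = -203333*1/((-2485609 + 1131368*(-1/85480))*((-1047132/772601 - 116309/58468) + 1283208)) + 3348903/1840373 = -203333*1/((-2485609 - 141421/10685)*(-151084163485/45172435268 + 1283208)) + 3348903/1840373 = -203333/((-26558873586/10685*57965479231216259/45172435268)) + 3348903/1840373 = -203333/(-769748917626890543904417387/241333735419290) + 3348903/1840373 = -203333*(-241333735419290/769748917626890543904417387) + 3348903/1840373 = 49071112424010493570/769748917626890543904417387 + 3348903/1840373 = 2577814549796597008266599183478071/1416625124779753430957004339765351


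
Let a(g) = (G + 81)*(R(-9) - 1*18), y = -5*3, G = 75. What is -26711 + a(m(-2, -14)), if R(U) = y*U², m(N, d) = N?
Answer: -219059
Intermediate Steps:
y = -15
R(U) = -15*U²
a(g) = -192348 (a(g) = (75 + 81)*(-15*(-9)² - 1*18) = 156*(-15*81 - 18) = 156*(-1215 - 18) = 156*(-1233) = -192348)
-26711 + a(m(-2, -14)) = -26711 - 192348 = -219059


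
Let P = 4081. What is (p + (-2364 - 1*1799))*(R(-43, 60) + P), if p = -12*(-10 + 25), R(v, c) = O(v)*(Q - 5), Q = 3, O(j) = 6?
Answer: -17671667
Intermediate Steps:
R(v, c) = -12 (R(v, c) = 6*(3 - 5) = 6*(-2) = -12)
p = -180 (p = -12*15 = -180)
(p + (-2364 - 1*1799))*(R(-43, 60) + P) = (-180 + (-2364 - 1*1799))*(-12 + 4081) = (-180 + (-2364 - 1799))*4069 = (-180 - 4163)*4069 = -4343*4069 = -17671667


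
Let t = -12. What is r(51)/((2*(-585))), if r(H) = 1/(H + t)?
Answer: -1/45630 ≈ -2.1915e-5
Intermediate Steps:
r(H) = 1/(-12 + H) (r(H) = 1/(H - 12) = 1/(-12 + H))
r(51)/((2*(-585))) = 1/((-12 + 51)*((2*(-585)))) = 1/(39*(-1170)) = (1/39)*(-1/1170) = -1/45630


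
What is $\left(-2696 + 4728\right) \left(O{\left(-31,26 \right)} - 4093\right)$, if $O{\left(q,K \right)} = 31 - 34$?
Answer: $-8323072$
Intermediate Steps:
$O{\left(q,K \right)} = -3$
$\left(-2696 + 4728\right) \left(O{\left(-31,26 \right)} - 4093\right) = \left(-2696 + 4728\right) \left(-3 - 4093\right) = 2032 \left(-4096\right) = -8323072$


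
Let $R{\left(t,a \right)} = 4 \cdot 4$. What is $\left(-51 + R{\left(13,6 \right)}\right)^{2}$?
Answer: $1225$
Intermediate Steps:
$R{\left(t,a \right)} = 16$
$\left(-51 + R{\left(13,6 \right)}\right)^{2} = \left(-51 + 16\right)^{2} = \left(-35\right)^{2} = 1225$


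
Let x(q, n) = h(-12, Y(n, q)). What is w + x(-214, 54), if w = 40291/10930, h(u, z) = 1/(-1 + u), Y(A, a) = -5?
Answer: 512853/142090 ≈ 3.6094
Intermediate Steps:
x(q, n) = -1/13 (x(q, n) = 1/(-1 - 12) = 1/(-13) = -1/13)
w = 40291/10930 (w = 40291*(1/10930) = 40291/10930 ≈ 3.6863)
w + x(-214, 54) = 40291/10930 - 1/13 = 512853/142090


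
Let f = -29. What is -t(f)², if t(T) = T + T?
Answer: -3364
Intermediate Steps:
t(T) = 2*T
-t(f)² = -(2*(-29))² = -1*(-58)² = -1*3364 = -3364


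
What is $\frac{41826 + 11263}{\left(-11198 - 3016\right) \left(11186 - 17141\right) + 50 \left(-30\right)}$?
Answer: $\frac{53089}{84642870} \approx 0.00062721$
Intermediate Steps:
$\frac{41826 + 11263}{\left(-11198 - 3016\right) \left(11186 - 17141\right) + 50 \left(-30\right)} = \frac{53089}{\left(-14214\right) \left(-5955\right) - 1500} = \frac{53089}{84644370 - 1500} = \frac{53089}{84642870}$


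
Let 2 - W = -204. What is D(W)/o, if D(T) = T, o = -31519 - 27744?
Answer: -206/59263 ≈ -0.0034760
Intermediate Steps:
W = 206 (W = 2 - 1*(-204) = 2 + 204 = 206)
o = -59263
D(W)/o = 206/(-59263) = 206*(-1/59263) = -206/59263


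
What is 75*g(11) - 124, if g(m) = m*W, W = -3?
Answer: -2599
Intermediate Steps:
g(m) = -3*m (g(m) = m*(-3) = -3*m)
75*g(11) - 124 = 75*(-3*11) - 124 = 75*(-33) - 124 = -2475 - 124 = -2599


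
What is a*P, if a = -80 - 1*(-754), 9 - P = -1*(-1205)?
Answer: -806104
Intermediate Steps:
P = -1196 (P = 9 - (-1)*(-1205) = 9 - 1*1205 = 9 - 1205 = -1196)
a = 674 (a = -80 + 754 = 674)
a*P = 674*(-1196) = -806104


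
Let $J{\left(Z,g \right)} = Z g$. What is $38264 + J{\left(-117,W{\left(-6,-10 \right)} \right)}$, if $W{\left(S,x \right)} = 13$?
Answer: $36743$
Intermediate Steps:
$38264 + J{\left(-117,W{\left(-6,-10 \right)} \right)} = 38264 - 1521 = 36743$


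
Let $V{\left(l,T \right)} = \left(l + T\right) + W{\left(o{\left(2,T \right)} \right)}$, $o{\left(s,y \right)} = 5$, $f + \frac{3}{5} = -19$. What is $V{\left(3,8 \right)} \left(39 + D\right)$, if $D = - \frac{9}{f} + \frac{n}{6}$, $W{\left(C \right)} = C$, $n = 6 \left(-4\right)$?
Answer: $\frac{27800}{49} \approx 567.35$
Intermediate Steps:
$f = - \frac{98}{5}$ ($f = - \frac{3}{5} - 19 = - \frac{98}{5} \approx -19.6$)
$n = -24$
$V{\left(l,T \right)} = 5 + T + l$ ($V{\left(l,T \right)} = \left(l + T\right) + 5 = \left(T + l\right) + 5 = 5 + T + l$)
$D = - \frac{347}{98}$ ($D = - \frac{9}{- \frac{98}{5}} - \frac{24}{6} = \left(-9\right) \left(- \frac{5}{98}\right) - 4 = \frac{45}{98} - 4 = - \frac{347}{98} \approx -3.5408$)
$V{\left(3,8 \right)} \left(39 + D\right) = \left(5 + 8 + 3\right) \left(39 - \frac{347}{98}\right) = 16 \cdot \frac{3475}{98} = \frac{27800}{49}$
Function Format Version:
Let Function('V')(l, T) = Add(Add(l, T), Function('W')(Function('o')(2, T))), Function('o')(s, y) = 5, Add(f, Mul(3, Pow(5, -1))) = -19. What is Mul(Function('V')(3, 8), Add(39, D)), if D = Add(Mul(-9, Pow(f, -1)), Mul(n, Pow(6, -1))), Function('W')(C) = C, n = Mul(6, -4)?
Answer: Rational(27800, 49) ≈ 567.35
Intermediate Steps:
f = Rational(-98, 5) (f = Add(Rational(-3, 5), -19) = Rational(-98, 5) ≈ -19.600)
n = -24
Function('V')(l, T) = Add(5, T, l) (Function('V')(l, T) = Add(Add(l, T), 5) = Add(Add(T, l), 5) = Add(5, T, l))
D = Rational(-347, 98) (D = Add(Mul(-9, Pow(Rational(-98, 5), -1)), Mul(-24, Pow(6, -1))) = Add(Mul(-9, Rational(-5, 98)), Mul(-24, Rational(1, 6))) = Add(Rational(45, 98), -4) = Rational(-347, 98) ≈ -3.5408)
Mul(Function('V')(3, 8), Add(39, D)) = Mul(Add(5, 8, 3), Add(39, Rational(-347, 98))) = Mul(16, Rational(3475, 98)) = Rational(27800, 49)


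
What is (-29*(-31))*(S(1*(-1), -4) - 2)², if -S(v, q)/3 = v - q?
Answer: 108779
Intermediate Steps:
S(v, q) = -3*v + 3*q (S(v, q) = -3*(v - q) = -3*v + 3*q)
(-29*(-31))*(S(1*(-1), -4) - 2)² = (-29*(-31))*((-3*(-1) + 3*(-4)) - 2)² = 899*((-3*(-1) - 12) - 2)² = 899*((3 - 12) - 2)² = 899*(-9 - 2)² = 899*(-11)² = 899*121 = 108779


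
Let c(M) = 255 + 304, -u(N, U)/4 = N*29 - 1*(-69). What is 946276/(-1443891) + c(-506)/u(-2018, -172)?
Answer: -220443549043/337599042492 ≈ -0.65297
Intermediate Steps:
u(N, U) = -276 - 116*N (u(N, U) = -4*(N*29 - 1*(-69)) = -4*(29*N + 69) = -4*(69 + 29*N) = -276 - 116*N)
c(M) = 559
946276/(-1443891) + c(-506)/u(-2018, -172) = 946276/(-1443891) + 559/(-276 - 116*(-2018)) = 946276*(-1/1443891) + 559/(-276 + 234088) = -946276/1443891 + 559/233812 = -220443549043/337599042492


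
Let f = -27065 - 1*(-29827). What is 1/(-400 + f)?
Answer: 1/2362 ≈ 0.00042337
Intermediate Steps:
f = 2762 (f = -27065 + 29827 = 2762)
1/(-400 + f) = 1/(-400 + 2762) = 1/2362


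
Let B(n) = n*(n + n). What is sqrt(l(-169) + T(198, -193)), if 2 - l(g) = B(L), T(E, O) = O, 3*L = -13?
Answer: 11*I*sqrt(17)/3 ≈ 15.118*I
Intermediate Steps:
L = -13/3 (L = (1/3)*(-13) = -13/3 ≈ -4.3333)
B(n) = 2*n**2 (B(n) = n*(2*n) = 2*n**2)
l(g) = -320/9 (l(g) = 2 - 2*(-13/3)**2 = 2 - 2*169/9 = 2 - 1*338/9 = 2 - 338/9 = -320/9)
sqrt(l(-169) + T(198, -193)) = sqrt(-320/9 - 193) = sqrt(-2057/9) = 11*I*sqrt(17)/3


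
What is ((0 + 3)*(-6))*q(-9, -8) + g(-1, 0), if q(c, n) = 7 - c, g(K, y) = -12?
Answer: -300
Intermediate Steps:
((0 + 3)*(-6))*q(-9, -8) + g(-1, 0) = ((0 + 3)*(-6))*(7 - 1*(-9)) - 12 = (3*(-6))*(7 + 9) - 12 = -18*16 - 12 = -288 - 12 = -300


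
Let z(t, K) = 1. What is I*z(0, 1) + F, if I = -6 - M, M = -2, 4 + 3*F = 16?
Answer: 0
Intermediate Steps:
F = 4 (F = -4/3 + (1/3)*16 = -4/3 + 16/3 = 4)
I = -4 (I = -6 - 1*(-2) = -6 + 2 = -4)
I*z(0, 1) + F = -4*1 + 4 = -4 + 4 = 0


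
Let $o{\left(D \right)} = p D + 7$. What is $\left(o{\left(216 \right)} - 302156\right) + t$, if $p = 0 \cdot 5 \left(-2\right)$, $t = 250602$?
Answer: $-51547$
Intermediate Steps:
$p = 0$ ($p = 0 \left(-2\right) = 0$)
$o{\left(D \right)} = 7$ ($o{\left(D \right)} = 0 D + 7 = 0 + 7 = 7$)
$\left(o{\left(216 \right)} - 302156\right) + t = \left(7 - 302156\right) + 250602 = -302149 + 250602 = -51547$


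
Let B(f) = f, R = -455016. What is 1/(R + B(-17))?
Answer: -1/455033 ≈ -2.1976e-6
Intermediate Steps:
1/(R + B(-17)) = 1/(-455016 - 17) = 1/(-455033) = -1/455033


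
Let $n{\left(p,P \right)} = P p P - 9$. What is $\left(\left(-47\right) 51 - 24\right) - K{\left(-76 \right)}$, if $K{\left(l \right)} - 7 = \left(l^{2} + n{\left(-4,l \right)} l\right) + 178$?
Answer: $-1764970$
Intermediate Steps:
$n{\left(p,P \right)} = -9 + p P^{2}$ ($n{\left(p,P \right)} = p P^{2} - 9 = -9 + p P^{2}$)
$K{\left(l \right)} = 185 + l^{2} + l \left(-9 - 4 l^{2}\right)$ ($K{\left(l \right)} = 7 + \left(\left(l^{2} + \left(-9 - 4 l^{2}\right) l\right) + 178\right) = 7 + \left(\left(l^{2} + l \left(-9 - 4 l^{2}\right)\right) + 178\right) = 7 + \left(178 + l^{2} + l \left(-9 - 4 l^{2}\right)\right) = 185 + l^{2} + l \left(-9 - 4 l^{2}\right)$)
$\left(\left(-47\right) 51 - 24\right) - K{\left(-76 \right)} = \left(\left(-47\right) 51 - 24\right) - \left(185 + \left(-76\right)^{2} - - 76 \left(9 + 4 \left(-76\right)^{2}\right)\right) = \left(-2397 - 24\right) - \left(185 + 5776 - - 76 \left(9 + 4 \cdot 5776\right)\right) = -2421 - \left(185 + 5776 - - 76 \left(9 + 23104\right)\right) = -2421 - \left(185 + 5776 - \left(-76\right) 23113\right) = -2421 - \left(185 + 5776 + 1756588\right) = -2421 - 1762549 = -1764970$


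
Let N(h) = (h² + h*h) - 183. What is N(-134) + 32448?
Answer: 68177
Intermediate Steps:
N(h) = -183 + 2*h² (N(h) = (h² + h²) - 183 = 2*h² - 183 = -183 + 2*h²)
N(-134) + 32448 = (-183 + 2*(-134)²) + 32448 = (-183 + 2*17956) + 32448 = (-183 + 35912) + 32448 = 35729 + 32448 = 68177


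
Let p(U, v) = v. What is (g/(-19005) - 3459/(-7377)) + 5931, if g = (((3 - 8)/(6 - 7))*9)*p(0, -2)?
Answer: 18479820448/3115553 ≈ 5931.5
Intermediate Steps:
g = -90 (g = (((3 - 8)/(6 - 7))*9)*(-2) = (-5/(-1)*9)*(-2) = (-5*(-1)*9)*(-2) = (5*9)*(-2) = 45*(-2) = -90)
(g/(-19005) - 3459/(-7377)) + 5931 = (-90/(-19005) - 3459/(-7377)) + 5931 = (-90*(-1/19005) - 3459*(-1/7377)) + 5931 = (6/1267 + 1153/2459) + 5931 = 1475605/3115553 + 5931 = 18479820448/3115553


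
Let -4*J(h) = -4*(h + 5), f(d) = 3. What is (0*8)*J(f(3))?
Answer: 0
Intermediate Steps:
J(h) = 5 + h (J(h) = -(-1)*(h + 5) = -(-1)*(5 + h) = -(-20 - 4*h)/4 = 5 + h)
(0*8)*J(f(3)) = (0*8)*(5 + 3) = 0*8 = 0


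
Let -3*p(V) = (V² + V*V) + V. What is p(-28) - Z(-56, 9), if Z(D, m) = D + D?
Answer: -1204/3 ≈ -401.33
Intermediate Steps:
Z(D, m) = 2*D
p(V) = -2*V²/3 - V/3 (p(V) = -((V² + V*V) + V)/3 = -((V² + V²) + V)/3 = -(2*V² + V)/3 = -(V + 2*V²)/3 = -2*V²/3 - V/3)
p(-28) - Z(-56, 9) = -⅓*(-28)*(1 + 2*(-28)) - 2*(-56) = -⅓*(-28)*(1 - 56) - 1*(-112) = -⅓*(-28)*(-55) + 112 = -1540/3 + 112 = -1204/3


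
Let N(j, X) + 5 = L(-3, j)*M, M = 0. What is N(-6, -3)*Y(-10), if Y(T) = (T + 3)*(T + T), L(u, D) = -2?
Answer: -700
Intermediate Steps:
Y(T) = 2*T*(3 + T) (Y(T) = (3 + T)*(2*T) = 2*T*(3 + T))
N(j, X) = -5 (N(j, X) = -5 - 2*0 = -5 + 0 = -5)
N(-6, -3)*Y(-10) = -10*(-10)*(3 - 10) = -10*(-10)*(-7) = -5*140 = -700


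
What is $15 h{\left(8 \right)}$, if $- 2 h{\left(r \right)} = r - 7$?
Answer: $- \frac{15}{2} \approx -7.5$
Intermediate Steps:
$h{\left(r \right)} = \frac{7}{2} - \frac{r}{2}$ ($h{\left(r \right)} = - \frac{r - 7}{2} = - \frac{-7 + r}{2} = \frac{7}{2} - \frac{r}{2}$)
$15 h{\left(8 \right)} = 15 \left(\frac{7}{2} - 4\right) = 15 \left(- \frac{1}{2}\right) = - \frac{15}{2}$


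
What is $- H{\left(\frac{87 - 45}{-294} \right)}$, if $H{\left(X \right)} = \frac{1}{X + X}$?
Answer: $\frac{7}{2} \approx 3.5$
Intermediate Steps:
$H{\left(X \right)} = \frac{1}{2 X}$
$- H{\left(\frac{87 - 45}{-294} \right)} = - \frac{1}{2 \frac{87 - 45}{-294}} = - \frac{1}{2 \cdot 42 \left(- \frac{1}{294}\right)} = - \frac{1}{2 \left(- \frac{1}{7}\right)} = - \frac{-7}{2} = \left(-1\right) \left(- \frac{7}{2}\right) = \frac{7}{2}$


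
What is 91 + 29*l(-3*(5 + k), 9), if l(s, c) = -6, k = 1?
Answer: -83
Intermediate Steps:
91 + 29*l(-3*(5 + k), 9) = 91 + 29*(-6) = 91 - 174 = -83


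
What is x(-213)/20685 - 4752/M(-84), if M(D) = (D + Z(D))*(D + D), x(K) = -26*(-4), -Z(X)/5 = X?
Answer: 103339/1158360 ≈ 0.089211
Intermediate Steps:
Z(X) = -5*X
x(K) = 104
M(D) = -8*D² (M(D) = (D - 5*D)*(D + D) = (-4*D)*(2*D) = -8*D²)
x(-213)/20685 - 4752/M(-84) = 104/20685 - 4752/((-8*(-84)²)) = 104*(1/20685) - 4752/((-8*7056)) = 104/20685 - 4752/(-56448) = 104/20685 - 4752*(-1/56448) = 104/20685 + 33/392 = 103339/1158360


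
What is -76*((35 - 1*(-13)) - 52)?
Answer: 304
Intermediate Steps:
-76*((35 - 1*(-13)) - 52) = -76*((35 + 13) - 52) = -76*(48 - 52) = -76*(-4) = 304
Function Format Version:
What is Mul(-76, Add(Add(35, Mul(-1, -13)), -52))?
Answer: 304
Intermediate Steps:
Mul(-76, Add(Add(35, Mul(-1, -13)), -52)) = Mul(-76, Add(Add(35, 13), -52)) = Mul(-76, Add(48, -52)) = Mul(-76, -4) = 304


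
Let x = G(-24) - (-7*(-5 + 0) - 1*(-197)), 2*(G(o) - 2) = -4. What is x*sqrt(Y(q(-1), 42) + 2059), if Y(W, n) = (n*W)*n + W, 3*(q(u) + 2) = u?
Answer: -232*I*sqrt(18534)/3 ≈ -10528.0*I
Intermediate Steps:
G(o) = 0 (G(o) = 2 + (1/2)*(-4) = 2 - 2 = 0)
q(u) = -2 + u/3
Y(W, n) = W + W*n**2 (Y(W, n) = (W*n)*n + W = W*n**2 + W = W + W*n**2)
x = -232 (x = 0 - (-7*(-5 + 0) - 1*(-197)) = 0 - (-7*(-5) + 197) = 0 - (35 + 197) = 0 - 1*232 = 0 - 232 = -232)
x*sqrt(Y(q(-1), 42) + 2059) = -232*sqrt((-2 + (1/3)*(-1))*(1 + 42**2) + 2059) = -232*sqrt((-2 - 1/3)*(1 + 1764) + 2059) = -232*sqrt(-7/3*1765 + 2059) = -232*sqrt(-12355/3 + 2059) = -232*I*sqrt(18534)/3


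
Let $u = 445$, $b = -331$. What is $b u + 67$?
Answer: $-147228$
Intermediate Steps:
$b u + 67 = \left(-331\right) 445 + 67 = -147295 + 67 = -147228$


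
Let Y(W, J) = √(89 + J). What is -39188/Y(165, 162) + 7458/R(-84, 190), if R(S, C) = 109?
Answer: 7458/109 - 39188*√251/251 ≈ -2405.1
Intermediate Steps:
-39188/Y(165, 162) + 7458/R(-84, 190) = -39188/√(89 + 162) + 7458/109 = -39188*√251/251 + 7458*(1/109) = -39188*√251/251 + 7458/109 = 7458/109 - 39188*√251/251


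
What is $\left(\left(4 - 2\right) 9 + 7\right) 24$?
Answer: $600$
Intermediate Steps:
$\left(\left(4 - 2\right) 9 + 7\right) 24 = \left(2 \cdot 9 + 7\right) 24 = \left(18 + 7\right) 24 = 25 \cdot 24 = 600$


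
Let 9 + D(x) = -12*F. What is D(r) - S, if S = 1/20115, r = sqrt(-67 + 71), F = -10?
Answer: 2232764/20115 ≈ 111.00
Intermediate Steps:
r = 2 (r = sqrt(4) = 2)
D(x) = 111 (D(x) = -9 - 12*(-10) = -9 + 120 = 111)
S = 1/20115 ≈ 4.9714e-5
D(r) - S = 111 - 1*1/20115 = 111 - 1/20115 = 2232764/20115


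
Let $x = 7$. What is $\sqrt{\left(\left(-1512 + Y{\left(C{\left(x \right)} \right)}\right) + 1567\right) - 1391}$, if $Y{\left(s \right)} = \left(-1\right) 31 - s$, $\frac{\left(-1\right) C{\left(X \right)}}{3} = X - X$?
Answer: $i \sqrt{1367} \approx 36.973 i$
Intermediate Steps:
$C{\left(X \right)} = 0$ ($C{\left(X \right)} = - 3 \left(X - X\right) = \left(-3\right) 0 = 0$)
$Y{\left(s \right)} = -31 - s$
$\sqrt{\left(\left(-1512 + Y{\left(C{\left(x \right)} \right)}\right) + 1567\right) - 1391} = \sqrt{\left(\left(-1512 - 31\right) + 1567\right) - 1391} = \sqrt{\left(-1543 + 1567\right) - 1391} = \sqrt{24 - 1391} = \sqrt{-1367} = i \sqrt{1367}$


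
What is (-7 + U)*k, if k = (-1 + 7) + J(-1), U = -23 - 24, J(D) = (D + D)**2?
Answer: -540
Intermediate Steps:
J(D) = 4*D**2 (J(D) = (2*D)**2 = 4*D**2)
U = -47
k = 10 (k = (-1 + 7) + 4*(-1)**2 = 6 + 4*1 = 6 + 4 = 10)
(-7 + U)*k = (-7 - 47)*10 = -54*10 = -540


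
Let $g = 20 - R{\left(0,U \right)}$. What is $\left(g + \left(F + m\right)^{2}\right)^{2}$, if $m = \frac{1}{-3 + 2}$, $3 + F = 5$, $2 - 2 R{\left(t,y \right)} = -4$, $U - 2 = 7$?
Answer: $324$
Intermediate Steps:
$U = 9$ ($U = 2 + 7 = 9$)
$R{\left(t,y \right)} = 3$ ($R{\left(t,y \right)} = 1 - -2 = 1 + 2 = 3$)
$F = 2$ ($F = -3 + 5 = 2$)
$g = 17$ ($g = 20 - 3 = 17$)
$m = -1$ ($m = \frac{1}{-1} = -1$)
$\left(g + \left(F + m\right)^{2}\right)^{2} = \left(17 + \left(2 - 1\right)^{2}\right)^{2} = \left(17 + 1^{2}\right)^{2} = \left(17 + 1\right)^{2} = 18^{2} = 324$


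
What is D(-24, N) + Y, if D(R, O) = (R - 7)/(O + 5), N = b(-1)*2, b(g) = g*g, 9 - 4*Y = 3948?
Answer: -27697/28 ≈ -989.18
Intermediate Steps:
Y = -3939/4 (Y = 9/4 - ¼*3948 = 9/4 - 987 = -3939/4 ≈ -984.75)
b(g) = g²
N = 2 (N = (-1)²*2 = 1*2 = 2)
D(R, O) = (-7 + R)/(5 + O)
D(-24, N) + Y = (-7 - 24)/(5 + 2) - 3939/4 = -31/7 - 3939/4 = -27697/28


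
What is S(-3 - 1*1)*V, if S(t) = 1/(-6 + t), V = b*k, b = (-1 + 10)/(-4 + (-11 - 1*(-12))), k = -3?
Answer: -9/10 ≈ -0.90000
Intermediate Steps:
b = -3 (b = 9/(-4 + (-11 + 12)) = 9/(-4 + 1) = 9/(-3) = 9*(-1/3) = -3)
V = 9 (V = -3*(-3) = 9)
S(-3 - 1*1)*V = 9/(-6 + (-3 - 1*1)) = 9/(-6 + (-3 - 1)) = 9/(-6 - 4) = 9/(-10) = -1/10*9 = -9/10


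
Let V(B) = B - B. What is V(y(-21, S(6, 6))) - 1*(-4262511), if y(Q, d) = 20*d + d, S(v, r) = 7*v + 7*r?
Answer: 4262511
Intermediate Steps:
S(v, r) = 7*r + 7*v
y(Q, d) = 21*d
V(B) = 0
V(y(-21, S(6, 6))) - 1*(-4262511) = 0 - 1*(-4262511) = 0 + 4262511 = 4262511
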